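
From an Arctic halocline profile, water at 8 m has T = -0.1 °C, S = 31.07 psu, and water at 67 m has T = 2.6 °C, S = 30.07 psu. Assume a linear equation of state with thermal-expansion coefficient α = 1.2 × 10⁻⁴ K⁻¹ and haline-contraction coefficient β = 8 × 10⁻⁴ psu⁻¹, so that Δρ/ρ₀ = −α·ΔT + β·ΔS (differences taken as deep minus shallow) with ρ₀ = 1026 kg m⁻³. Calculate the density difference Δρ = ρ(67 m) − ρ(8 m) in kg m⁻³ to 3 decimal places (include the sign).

ΔT = +2.7 K, ΔS = -1.00 psu (deep − shallow).
Δρ/ρ₀ = −(1.2 × 10⁻⁴)(+2.7) + (8 × 10⁻⁴)(-1.00) = -1.124 × 10⁻³.
Δρ = 1026 × (-1.124 × 10⁻³) = -1.153 kg m⁻³.
Negative Δρ: lighter below, statically unstable.

-1.153 kg m⁻³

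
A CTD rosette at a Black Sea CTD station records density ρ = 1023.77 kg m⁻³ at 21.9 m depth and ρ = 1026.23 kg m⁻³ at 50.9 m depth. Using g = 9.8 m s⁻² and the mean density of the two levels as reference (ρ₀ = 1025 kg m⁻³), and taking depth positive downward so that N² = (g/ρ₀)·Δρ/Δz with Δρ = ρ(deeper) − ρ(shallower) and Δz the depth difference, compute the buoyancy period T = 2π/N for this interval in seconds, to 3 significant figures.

221 s

Δρ = 1026.23 − 1023.77 = 2.46 kg m⁻³ over Δz = 50.9 − 21.9 = 29 m.
N² = (9.8/1025) × (2.46/29) = 8.1103 × 10⁻⁴ s⁻².
N = √(8.1103 × 10⁻⁴) = 0.028479 rad s⁻¹, so T = 2π/N = 220.63 s ≈ 221 s.
Since Δρ > 0 the layer is stably stratified.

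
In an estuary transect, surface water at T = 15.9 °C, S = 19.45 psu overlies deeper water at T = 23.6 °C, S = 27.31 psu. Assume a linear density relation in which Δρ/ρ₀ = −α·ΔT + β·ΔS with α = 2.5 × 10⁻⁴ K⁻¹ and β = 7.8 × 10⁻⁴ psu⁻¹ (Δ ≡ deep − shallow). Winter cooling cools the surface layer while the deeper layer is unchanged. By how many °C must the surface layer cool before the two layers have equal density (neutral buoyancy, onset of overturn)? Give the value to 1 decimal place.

Neutral buoyancy requires Δρ = 0, i.e. −α(T_deep − T_surf′) + β(S_deep − S_surf) = 0.
T_surf′ = T_deep − (β/α)·ΔS = 23.6 − (7.8 × 10⁻⁴/2.5 × 10⁻⁴)·(+7.86) = -0.923 °C.
Cooling required: 15.9 − (-0.923) = 16.823 °C.

16.8 °C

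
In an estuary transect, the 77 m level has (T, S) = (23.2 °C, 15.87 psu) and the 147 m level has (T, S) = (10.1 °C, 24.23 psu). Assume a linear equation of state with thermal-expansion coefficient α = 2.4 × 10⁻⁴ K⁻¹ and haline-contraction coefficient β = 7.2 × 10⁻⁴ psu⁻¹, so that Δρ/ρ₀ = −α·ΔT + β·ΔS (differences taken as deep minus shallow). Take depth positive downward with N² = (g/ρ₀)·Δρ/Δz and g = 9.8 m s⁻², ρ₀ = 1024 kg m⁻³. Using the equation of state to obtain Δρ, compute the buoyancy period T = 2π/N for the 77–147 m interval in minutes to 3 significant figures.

ΔT = -13.1 K, ΔS = +8.36 psu (deep − shallow).
Δρ/ρ₀ = −αΔT + βΔS = 3.144 × 10⁻³ + 6.0192 × 10⁻³ = 9.1632 × 10⁻³, so Δρ ≈ 9.383 kg m⁻³.
N² = (g/ρ₀)·Δρ/Δz = g·(Δρ/ρ₀)/Δz = 9.8 × 9.1632 × 10⁻³ / 70 = 1.2828 × 10⁻³ s⁻².
N = √(1.2828 × 10⁻³) = 0.035816 rad s⁻¹ → T = 2π/N = 175.43 s = 2.9238 min ≈ 2.92 min.

2.92 min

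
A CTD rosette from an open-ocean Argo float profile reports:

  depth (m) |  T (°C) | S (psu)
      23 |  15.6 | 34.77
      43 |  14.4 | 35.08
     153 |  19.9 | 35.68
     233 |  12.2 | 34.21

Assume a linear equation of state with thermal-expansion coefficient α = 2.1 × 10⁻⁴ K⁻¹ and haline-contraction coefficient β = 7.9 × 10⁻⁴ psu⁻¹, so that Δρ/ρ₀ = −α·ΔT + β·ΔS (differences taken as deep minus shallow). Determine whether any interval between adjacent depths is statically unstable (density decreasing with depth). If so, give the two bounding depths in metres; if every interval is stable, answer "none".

43–153 m

Evaluate Δρ/ρ₀ = −αΔT + βΔS across each adjacent pair:
  23–43 m: −αΔT+βΔS = −(2.1 × 10⁻⁴)(-1.2)+(7.9 × 10⁻⁴)(+0.31) = 5.0 × 10⁻⁴ → stable
  43–153 m: −αΔT+βΔS = −(2.1 × 10⁻⁴)(+5.5)+(7.9 × 10⁻⁴)(+0.60) = -6.8 × 10⁻⁴ → UNSTABLE
  153–233 m: −αΔT+βΔS = −(2.1 × 10⁻⁴)(-7.7)+(7.9 × 10⁻⁴)(-1.47) = 4.6 × 10⁻⁴ → stable
The 43–153 m interval has Δρ < 0: lighter water underlies denser water.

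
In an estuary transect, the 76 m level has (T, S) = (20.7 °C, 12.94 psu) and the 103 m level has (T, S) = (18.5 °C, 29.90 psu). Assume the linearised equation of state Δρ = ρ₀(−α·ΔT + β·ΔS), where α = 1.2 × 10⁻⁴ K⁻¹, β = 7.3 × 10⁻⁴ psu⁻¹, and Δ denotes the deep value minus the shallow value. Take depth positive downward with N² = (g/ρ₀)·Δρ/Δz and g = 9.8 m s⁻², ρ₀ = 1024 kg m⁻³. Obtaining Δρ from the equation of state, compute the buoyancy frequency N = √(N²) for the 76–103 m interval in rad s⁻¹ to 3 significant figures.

0.0677 rad s⁻¹

ΔT = -2.2 K, ΔS = +16.96 psu (deep − shallow).
Δρ/ρ₀ = −αΔT + βΔS = 2.64 × 10⁻⁴ + 0.0123808 = 0.0126448, so Δρ ≈ 12.95 kg m⁻³.
N² = (g/ρ₀)·Δρ/Δz = g·(Δρ/ρ₀)/Δz = 9.8 × 0.0126448 / 27 = 4.5896 × 10⁻³ s⁻².
N = √(4.5896 × 10⁻³) = 0.067747 rad s⁻¹ ≈ 0.0677 rad s⁻¹.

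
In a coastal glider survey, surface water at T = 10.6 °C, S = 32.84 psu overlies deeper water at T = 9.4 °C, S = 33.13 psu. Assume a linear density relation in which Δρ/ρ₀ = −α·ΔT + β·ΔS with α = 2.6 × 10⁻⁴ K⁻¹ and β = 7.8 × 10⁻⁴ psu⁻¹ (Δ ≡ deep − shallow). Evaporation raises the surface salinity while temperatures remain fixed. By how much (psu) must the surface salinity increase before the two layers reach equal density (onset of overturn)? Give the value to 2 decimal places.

0.69 psu

Neutral buoyancy requires −α(T_deep − T_surf) + β(S_deep − S_surf′) = 0.
S_surf′ = S_deep − (α/β)·ΔT = 33.13 − (2.6 × 10⁻⁴/7.8 × 10⁻⁴)·(-1.2) = 33.5300 psu.
Increase required: 33.5300 − 32.84 = 0.6900 psu.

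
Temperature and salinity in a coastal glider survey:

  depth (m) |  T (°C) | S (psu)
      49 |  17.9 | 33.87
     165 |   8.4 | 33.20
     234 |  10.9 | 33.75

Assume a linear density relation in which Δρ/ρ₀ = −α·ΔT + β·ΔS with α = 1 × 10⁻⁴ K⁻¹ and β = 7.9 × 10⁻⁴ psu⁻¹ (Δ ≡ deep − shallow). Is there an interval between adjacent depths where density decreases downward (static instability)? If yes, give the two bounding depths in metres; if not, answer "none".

none

Evaluate Δρ/ρ₀ = −αΔT + βΔS across each adjacent pair:
  49–165 m: −αΔT+βΔS = −(1 × 10⁻⁴)(-9.5)+(7.9 × 10⁻⁴)(-0.67) = 4.2 × 10⁻⁴ → stable
  165–234 m: −αΔT+βΔS = −(1 × 10⁻⁴)(+2.5)+(7.9 × 10⁻⁴)(+0.55) = 1.8 × 10⁻⁴ → stable
Every interval has Δρ > 0: the column is stably stratified throughout.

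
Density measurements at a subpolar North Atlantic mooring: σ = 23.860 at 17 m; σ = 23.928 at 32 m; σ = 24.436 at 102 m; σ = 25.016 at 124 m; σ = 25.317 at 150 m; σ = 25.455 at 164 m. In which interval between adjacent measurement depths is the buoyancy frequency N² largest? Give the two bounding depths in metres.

Compute the density gradient over each adjacent pair:
  17–32 m: Δρ/Δz = 0.068/15 = 4.5 × 10⁻³ kg m⁻⁴
  32–102 m: Δρ/Δz = 0.508/70 = 7.3 × 10⁻³ kg m⁻⁴
  102–124 m: Δρ/Δz = 0.580/22 = 0.026 kg m⁻⁴
  124–150 m: Δρ/Δz = 0.301/26 = 0.012 kg m⁻⁴
  150–164 m: Δρ/Δz = 0.138/14 = 9.9 × 10⁻³ kg m⁻⁴
The largest gradient is in the 102–124 m interval — the pycnocline.

102–124 m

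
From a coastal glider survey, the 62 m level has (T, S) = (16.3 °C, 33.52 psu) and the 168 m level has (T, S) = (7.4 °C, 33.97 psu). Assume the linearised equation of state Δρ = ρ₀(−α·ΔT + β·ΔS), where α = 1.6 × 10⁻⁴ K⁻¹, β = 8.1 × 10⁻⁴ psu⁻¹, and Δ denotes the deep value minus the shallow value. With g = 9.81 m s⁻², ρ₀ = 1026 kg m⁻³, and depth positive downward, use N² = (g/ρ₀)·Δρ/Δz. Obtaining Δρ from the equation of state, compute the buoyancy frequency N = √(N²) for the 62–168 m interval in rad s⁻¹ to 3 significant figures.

0.0129 rad s⁻¹

ΔT = -8.9 K, ΔS = +0.45 psu (deep − shallow).
Δρ/ρ₀ = −αΔT + βΔS = 1.424 × 10⁻³ + 3.645 × 10⁻⁴ = 1.7885 × 10⁻³, so Δρ ≈ 1.835 kg m⁻³.
N² = (g/ρ₀)·Δρ/Δz = g·(Δρ/ρ₀)/Δz = 9.81 × 1.7885 × 10⁻³ / 106 = 1.6552 × 10⁻⁴ s⁻².
N = √(1.6552 × 10⁻⁴) = 0.012865 rad s⁻¹ ≈ 0.0129 rad s⁻¹.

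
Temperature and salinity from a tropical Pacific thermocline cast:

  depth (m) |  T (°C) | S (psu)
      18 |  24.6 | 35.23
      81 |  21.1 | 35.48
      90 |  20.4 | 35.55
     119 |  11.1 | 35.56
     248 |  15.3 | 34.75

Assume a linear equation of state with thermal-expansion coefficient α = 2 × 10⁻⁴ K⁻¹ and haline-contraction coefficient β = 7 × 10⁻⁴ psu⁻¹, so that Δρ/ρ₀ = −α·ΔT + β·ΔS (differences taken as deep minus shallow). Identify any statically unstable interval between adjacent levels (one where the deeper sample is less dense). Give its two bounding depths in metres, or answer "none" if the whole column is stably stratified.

Evaluate Δρ/ρ₀ = −αΔT + βΔS across each adjacent pair:
  18–81 m: −αΔT+βΔS = −(2 × 10⁻⁴)(-3.5)+(7 × 10⁻⁴)(+0.25) = 8.8 × 10⁻⁴ → stable
  81–90 m: −αΔT+βΔS = −(2 × 10⁻⁴)(-0.7)+(7 × 10⁻⁴)(+0.07) = 1.9 × 10⁻⁴ → stable
  90–119 m: −αΔT+βΔS = −(2 × 10⁻⁴)(-9.3)+(7 × 10⁻⁴)(+0.01) = 1.9 × 10⁻³ → stable
  119–248 m: −αΔT+βΔS = −(2 × 10⁻⁴)(+4.2)+(7 × 10⁻⁴)(-0.81) = -1.4 × 10⁻³ → UNSTABLE
The 119–248 m interval has Δρ < 0: lighter water underlies denser water.

119–248 m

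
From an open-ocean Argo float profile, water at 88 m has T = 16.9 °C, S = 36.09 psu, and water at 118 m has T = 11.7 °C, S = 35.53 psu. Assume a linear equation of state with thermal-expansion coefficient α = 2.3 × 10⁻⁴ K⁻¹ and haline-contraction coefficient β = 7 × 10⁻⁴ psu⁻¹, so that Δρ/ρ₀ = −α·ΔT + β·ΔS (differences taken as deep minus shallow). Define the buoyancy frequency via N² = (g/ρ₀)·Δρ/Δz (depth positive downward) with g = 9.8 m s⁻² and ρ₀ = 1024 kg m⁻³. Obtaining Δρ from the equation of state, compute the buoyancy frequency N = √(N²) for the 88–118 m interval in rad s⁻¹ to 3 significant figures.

ΔT = -5.2 K, ΔS = -0.56 psu (deep − shallow).
Δρ/ρ₀ = −αΔT + βΔS = 1.196 × 10⁻³ − 3.92 × 10⁻⁴ = 8.04 × 10⁻⁴, so Δρ ≈ 0.8233 kg m⁻³.
N² = (g/ρ₀)·Δρ/Δz = g·(Δρ/ρ₀)/Δz = 9.8 × 8.04 × 10⁻⁴ / 30 = 2.6264 × 10⁻⁴ s⁻².
N = √(2.6264 × 10⁻⁴) = 0.016206 rad s⁻¹ ≈ 0.0162 rad s⁻¹.

0.0162 rad s⁻¹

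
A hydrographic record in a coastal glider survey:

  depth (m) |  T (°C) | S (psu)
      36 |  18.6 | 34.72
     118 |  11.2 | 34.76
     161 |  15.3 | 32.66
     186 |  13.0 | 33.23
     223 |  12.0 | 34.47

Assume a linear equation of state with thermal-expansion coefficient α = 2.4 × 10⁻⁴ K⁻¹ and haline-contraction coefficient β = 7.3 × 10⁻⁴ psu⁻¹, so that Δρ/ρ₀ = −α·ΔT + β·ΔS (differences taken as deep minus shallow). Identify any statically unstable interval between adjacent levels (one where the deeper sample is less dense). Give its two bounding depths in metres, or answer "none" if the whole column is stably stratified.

Evaluate Δρ/ρ₀ = −αΔT + βΔS across each adjacent pair:
  36–118 m: −αΔT+βΔS = −(2.4 × 10⁻⁴)(-7.4)+(7.3 × 10⁻⁴)(+0.04) = 1.8 × 10⁻³ → stable
  118–161 m: −αΔT+βΔS = −(2.4 × 10⁻⁴)(+4.1)+(7.3 × 10⁻⁴)(-2.10) = -2.5 × 10⁻³ → UNSTABLE
  161–186 m: −αΔT+βΔS = −(2.4 × 10⁻⁴)(-2.3)+(7.3 × 10⁻⁴)(+0.57) = 9.7 × 10⁻⁴ → stable
  186–223 m: −αΔT+βΔS = −(2.4 × 10⁻⁴)(-1.0)+(7.3 × 10⁻⁴)(+1.24) = 1.1 × 10⁻³ → stable
The 118–161 m interval has Δρ < 0: lighter water underlies denser water.

118–161 m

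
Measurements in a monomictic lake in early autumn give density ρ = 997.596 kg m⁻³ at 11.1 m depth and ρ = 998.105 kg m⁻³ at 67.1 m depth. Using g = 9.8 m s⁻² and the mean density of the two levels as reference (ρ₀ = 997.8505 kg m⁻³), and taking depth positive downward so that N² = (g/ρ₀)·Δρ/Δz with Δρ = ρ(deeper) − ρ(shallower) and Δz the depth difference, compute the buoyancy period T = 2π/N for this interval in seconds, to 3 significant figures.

Δρ = 998.105 − 997.596 = 0.509 kg m⁻³ over Δz = 67.1 − 11.1 = 56 m.
N² = (9.8/997.8505) × (0.509/56) = 8.9267 × 10⁻⁵ s⁻².
N = √(8.9267 × 10⁻⁵) = 9.4481 × 10⁻³ rad s⁻¹, so T = 2π/N = 665.02 s ≈ 665 s.

665 s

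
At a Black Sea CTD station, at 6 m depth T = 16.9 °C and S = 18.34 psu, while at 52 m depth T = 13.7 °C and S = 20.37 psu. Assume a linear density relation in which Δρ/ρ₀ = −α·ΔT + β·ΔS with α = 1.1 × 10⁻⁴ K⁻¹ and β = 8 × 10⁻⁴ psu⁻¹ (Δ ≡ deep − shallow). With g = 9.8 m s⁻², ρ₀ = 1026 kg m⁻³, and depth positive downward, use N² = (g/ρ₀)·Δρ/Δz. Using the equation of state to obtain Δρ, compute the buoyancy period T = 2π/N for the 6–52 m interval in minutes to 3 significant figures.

ΔT = -3.2 K, ΔS = +2.03 psu (deep − shallow).
Δρ/ρ₀ = −αΔT + βΔS = 3.52 × 10⁻⁴ + 1.624 × 10⁻³ = 1.976 × 10⁻³, so Δρ ≈ 2.027 kg m⁻³.
N² = (g/ρ₀)·Δρ/Δz = g·(Δρ/ρ₀)/Δz = 9.8 × 1.976 × 10⁻³ / 46 = 4.2097 × 10⁻⁴ s⁻².
N = √(4.2097 × 10⁻⁴) = 0.020518 rad s⁻¹ → T = 2π/N = 306.23 s = 5.1038 min ≈ 5.10 min.

5.10 min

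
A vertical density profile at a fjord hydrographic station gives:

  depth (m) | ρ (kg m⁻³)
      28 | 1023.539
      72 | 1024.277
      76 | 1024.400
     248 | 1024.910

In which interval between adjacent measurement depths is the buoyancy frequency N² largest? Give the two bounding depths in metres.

Compute the density gradient over each adjacent pair:
  28–72 m: Δρ/Δz = 0.738/44 = 0.017 kg m⁻⁴
  72–76 m: Δρ/Δz = 0.123/4 = 0.031 kg m⁻⁴
  76–248 m: Δρ/Δz = 0.510/172 = 3.0 × 10⁻³ kg m⁻⁴
The largest gradient is in the 72–76 m interval — the pycnocline.

72–76 m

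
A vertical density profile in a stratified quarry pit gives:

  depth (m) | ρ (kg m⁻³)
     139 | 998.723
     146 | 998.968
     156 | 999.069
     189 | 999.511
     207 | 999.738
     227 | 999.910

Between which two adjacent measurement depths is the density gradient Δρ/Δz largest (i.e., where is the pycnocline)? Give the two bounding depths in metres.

139–146 m

Compute the density gradient over each adjacent pair:
  139–146 m: Δρ/Δz = 0.245/7 = 0.035 kg m⁻⁴
  146–156 m: Δρ/Δz = 0.101/10 = 0.010 kg m⁻⁴
  156–189 m: Δρ/Δz = 0.442/33 = 0.013 kg m⁻⁴
  189–207 m: Δρ/Δz = 0.227/18 = 0.013 kg m⁻⁴
  207–227 m: Δρ/Δz = 0.172/20 = 8.6 × 10⁻³ kg m⁻⁴
The largest gradient is in the 139–146 m interval — the pycnocline.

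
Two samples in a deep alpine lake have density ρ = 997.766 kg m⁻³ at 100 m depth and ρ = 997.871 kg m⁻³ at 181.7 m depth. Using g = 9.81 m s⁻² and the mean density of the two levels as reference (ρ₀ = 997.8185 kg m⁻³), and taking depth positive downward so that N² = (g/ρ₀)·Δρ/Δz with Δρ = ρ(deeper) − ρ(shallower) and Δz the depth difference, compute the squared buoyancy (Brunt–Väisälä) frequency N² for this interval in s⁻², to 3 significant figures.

1.26 × 10⁻⁵ s⁻²

Δρ = 997.871 − 997.766 = 0.105 kg m⁻³ over Δz = 181.7 − 100 = 81.7 m.
N² = (9.81/997.8185) × (0.105/81.7) = 1.2635 × 10⁻⁵ s⁻² ≈ 1.26 × 10⁻⁵ s⁻².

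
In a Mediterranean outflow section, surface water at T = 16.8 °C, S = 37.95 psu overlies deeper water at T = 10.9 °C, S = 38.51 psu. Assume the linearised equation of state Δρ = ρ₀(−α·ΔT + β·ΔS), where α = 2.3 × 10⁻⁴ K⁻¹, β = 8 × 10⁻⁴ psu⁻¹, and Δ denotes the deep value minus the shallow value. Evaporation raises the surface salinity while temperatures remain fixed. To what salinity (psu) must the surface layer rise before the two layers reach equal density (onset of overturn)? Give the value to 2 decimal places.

40.21 psu

Neutral buoyancy requires −α(T_deep − T_surf) + β(S_deep − S_surf′) = 0.
S_surf′ = S_deep − (α/β)·ΔT = 38.51 − (2.3 × 10⁻⁴/8 × 10⁻⁴)·(-5.9) = 40.2062 psu.
Increase required: 40.2062 − 37.95 = 2.2562 psu.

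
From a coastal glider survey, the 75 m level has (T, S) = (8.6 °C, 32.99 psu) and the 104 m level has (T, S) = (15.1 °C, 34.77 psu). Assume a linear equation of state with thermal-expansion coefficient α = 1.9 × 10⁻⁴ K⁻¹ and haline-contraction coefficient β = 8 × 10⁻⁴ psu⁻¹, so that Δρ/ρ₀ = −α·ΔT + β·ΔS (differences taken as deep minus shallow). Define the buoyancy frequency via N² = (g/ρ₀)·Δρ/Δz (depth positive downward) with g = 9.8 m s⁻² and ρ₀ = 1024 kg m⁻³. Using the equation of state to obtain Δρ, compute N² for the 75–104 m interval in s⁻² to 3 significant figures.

6.39 × 10⁻⁵ s⁻²

ΔT = +6.5 K, ΔS = +1.78 psu (deep − shallow).
Δρ/ρ₀ = −αΔT + βΔS = -1.235 × 10⁻³ + 1.424 × 10⁻³ = 1.89 × 10⁻⁴, so Δρ ≈ 0.1935 kg m⁻³.
N² = (g/ρ₀)·Δρ/Δz = g·(Δρ/ρ₀)/Δz = 9.8 × 1.89 × 10⁻⁴ / 29 = 6.3869 × 10⁻⁵ s⁻² ≈ 6.39 × 10⁻⁵ s⁻².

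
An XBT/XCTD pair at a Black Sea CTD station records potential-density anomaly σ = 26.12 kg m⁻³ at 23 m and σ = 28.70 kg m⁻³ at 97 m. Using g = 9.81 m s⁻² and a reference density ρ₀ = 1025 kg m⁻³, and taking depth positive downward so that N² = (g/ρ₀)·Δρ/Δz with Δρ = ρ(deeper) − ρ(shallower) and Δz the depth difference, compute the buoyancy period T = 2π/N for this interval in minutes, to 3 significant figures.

Δρ = 1028.70 − 1026.12 = 2.58 kg m⁻³ over Δz = 97 − 23 = 74 m.
N² = (9.81/1025) × (2.58/74) = 3.3368 × 10⁻⁴ s⁻².
N = √(3.3368 × 10⁻⁴) = 0.018267 rad s⁻¹, so T = 2π/N = 343.96 s = 5.7327 min ≈ 5.73 min.

5.73 min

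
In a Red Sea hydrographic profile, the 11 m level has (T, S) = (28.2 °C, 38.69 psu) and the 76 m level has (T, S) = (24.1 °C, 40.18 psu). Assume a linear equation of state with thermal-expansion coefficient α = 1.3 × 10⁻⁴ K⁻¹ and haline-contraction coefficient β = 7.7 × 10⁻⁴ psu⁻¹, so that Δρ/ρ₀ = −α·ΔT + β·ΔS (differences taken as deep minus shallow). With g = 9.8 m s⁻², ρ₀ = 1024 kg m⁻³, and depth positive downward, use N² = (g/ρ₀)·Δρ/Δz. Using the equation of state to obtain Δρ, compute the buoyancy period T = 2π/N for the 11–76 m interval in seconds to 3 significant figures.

ΔT = -4.1 K, ΔS = +1.49 psu (deep − shallow).
Δρ/ρ₀ = −αΔT + βΔS = 5.33 × 10⁻⁴ + 1.1473 × 10⁻³ = 1.6803 × 10⁻³, so Δρ ≈ 1.721 kg m⁻³.
N² = (g/ρ₀)·Δρ/Δz = g·(Δρ/ρ₀)/Δz = 9.8 × 1.6803 × 10⁻³ / 65 = 2.5334 × 10⁻⁴ s⁻².
N = √(2.5334 × 10⁻⁴) = 0.015917 rad s⁻¹ → T = 2π/N = 394.75 s ≈ 395 s.

395 s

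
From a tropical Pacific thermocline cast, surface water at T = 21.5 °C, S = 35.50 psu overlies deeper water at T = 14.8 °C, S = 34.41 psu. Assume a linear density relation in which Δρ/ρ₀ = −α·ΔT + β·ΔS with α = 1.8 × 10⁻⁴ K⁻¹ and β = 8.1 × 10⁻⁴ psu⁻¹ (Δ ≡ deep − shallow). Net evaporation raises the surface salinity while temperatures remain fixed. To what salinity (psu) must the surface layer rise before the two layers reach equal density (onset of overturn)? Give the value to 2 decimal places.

35.90 psu

Neutral buoyancy requires −α(T_deep − T_surf) + β(S_deep − S_surf′) = 0.
S_surf′ = S_deep − (α/β)·ΔT = 34.41 − (1.8 × 10⁻⁴/8.1 × 10⁻⁴)·(-6.7) = 35.8989 psu.
Increase required: 35.8989 − 35.50 = 0.3989 psu.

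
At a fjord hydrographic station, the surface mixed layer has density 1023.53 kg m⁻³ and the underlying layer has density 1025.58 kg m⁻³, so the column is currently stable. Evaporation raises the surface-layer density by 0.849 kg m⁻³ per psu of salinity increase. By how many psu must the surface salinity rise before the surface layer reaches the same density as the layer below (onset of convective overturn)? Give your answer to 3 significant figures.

2.41 psu

Density deficit of the surface layer: 1025.58 − 1023.53 = 2.05 kg m⁻³.
Required change = 2.05 / 0.849 = 2.41 psu.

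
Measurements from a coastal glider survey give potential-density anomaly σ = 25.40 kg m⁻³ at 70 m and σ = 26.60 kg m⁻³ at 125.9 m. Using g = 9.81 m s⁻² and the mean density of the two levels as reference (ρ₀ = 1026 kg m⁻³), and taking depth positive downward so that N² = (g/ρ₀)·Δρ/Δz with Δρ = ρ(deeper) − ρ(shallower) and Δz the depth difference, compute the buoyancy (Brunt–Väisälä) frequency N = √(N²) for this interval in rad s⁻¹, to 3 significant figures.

0.0143 rad s⁻¹

Δρ = 1026.60 − 1025.40 = 1.20 kg m⁻³ over Δz = 125.9 − 70 = 55.9 m.
N² = (9.81/1026) × (1.20/55.9) = 2.0525 × 10⁻⁴ s⁻².
N = √(2.0525 × 10⁻⁴) = 0.014327 rad s⁻¹ ≈ 0.0143 rad s⁻¹.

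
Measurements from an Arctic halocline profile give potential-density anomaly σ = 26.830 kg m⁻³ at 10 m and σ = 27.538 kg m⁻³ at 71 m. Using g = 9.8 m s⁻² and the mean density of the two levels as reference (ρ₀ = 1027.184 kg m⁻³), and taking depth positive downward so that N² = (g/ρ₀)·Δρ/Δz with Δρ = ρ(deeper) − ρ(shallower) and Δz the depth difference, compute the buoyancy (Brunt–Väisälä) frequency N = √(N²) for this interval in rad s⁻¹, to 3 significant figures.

Δρ = 1027.538 − 1026.830 = 0.708 kg m⁻³ over Δz = 71 − 10 = 61 m.
N² = (9.8/1027.184) × (0.708/61) = 1.1073 × 10⁻⁴ s⁻².
N = √(1.1073 × 10⁻⁴) = 0.010523 rad s⁻¹ ≈ 0.0105 rad s⁻¹.

0.0105 rad s⁻¹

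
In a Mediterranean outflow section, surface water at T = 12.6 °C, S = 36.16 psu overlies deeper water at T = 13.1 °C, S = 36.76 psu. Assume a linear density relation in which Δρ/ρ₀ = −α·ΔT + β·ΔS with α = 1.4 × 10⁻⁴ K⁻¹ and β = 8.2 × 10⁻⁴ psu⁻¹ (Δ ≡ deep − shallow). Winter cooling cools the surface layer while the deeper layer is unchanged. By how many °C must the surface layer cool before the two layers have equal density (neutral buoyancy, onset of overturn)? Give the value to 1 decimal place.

3.0 °C

Neutral buoyancy requires Δρ = 0, i.e. −α(T_deep − T_surf′) + β(S_deep − S_surf) = 0.
T_surf′ = T_deep − (β/α)·ΔS = 13.1 − (8.2 × 10⁻⁴/1.4 × 10⁻⁴)·(+0.60) = 9.586 °C.
Cooling required: 12.6 − (9.586) = 3.014 °C.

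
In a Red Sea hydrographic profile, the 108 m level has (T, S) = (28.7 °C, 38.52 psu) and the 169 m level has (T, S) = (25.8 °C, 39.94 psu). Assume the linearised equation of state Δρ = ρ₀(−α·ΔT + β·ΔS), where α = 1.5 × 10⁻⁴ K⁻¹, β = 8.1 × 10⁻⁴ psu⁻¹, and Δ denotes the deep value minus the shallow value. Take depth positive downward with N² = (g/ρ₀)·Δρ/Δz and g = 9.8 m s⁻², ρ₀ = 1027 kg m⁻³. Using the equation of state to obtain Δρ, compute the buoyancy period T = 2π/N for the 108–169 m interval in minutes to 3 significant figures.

6.56 min

ΔT = -2.9 K, ΔS = +1.42 psu (deep − shallow).
Δρ/ρ₀ = −αΔT + βΔS = 4.35 × 10⁻⁴ + 1.1502 × 10⁻³ = 1.5852 × 10⁻³, so Δρ ≈ 1.628 kg m⁻³.
N² = (g/ρ₀)·Δρ/Δz = g·(Δρ/ρ₀)/Δz = 9.8 × 1.5852 × 10⁻³ / 61 = 2.5467 × 10⁻⁴ s⁻².
N = √(2.5467 × 10⁻⁴) = 0.015958 rad s⁻¹ → T = 2π/N = 393.73 s = 6.5622 min ≈ 6.56 min.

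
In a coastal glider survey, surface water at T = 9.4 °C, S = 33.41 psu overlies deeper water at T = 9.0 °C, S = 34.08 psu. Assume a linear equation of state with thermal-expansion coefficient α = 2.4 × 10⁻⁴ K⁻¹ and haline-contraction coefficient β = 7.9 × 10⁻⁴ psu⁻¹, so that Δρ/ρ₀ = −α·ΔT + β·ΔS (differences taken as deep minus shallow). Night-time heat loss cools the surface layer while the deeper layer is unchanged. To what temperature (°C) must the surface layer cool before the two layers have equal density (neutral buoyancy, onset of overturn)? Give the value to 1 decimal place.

6.8 °C

Neutral buoyancy requires Δρ = 0, i.e. −α(T_deep − T_surf′) + β(S_deep − S_surf) = 0.
T_surf′ = T_deep − (β/α)·ΔS = 9.0 − (7.9 × 10⁻⁴/2.4 × 10⁻⁴)·(+0.67) = 6.795 °C.
Cooling required: 9.4 − (6.795) = 2.605 °C.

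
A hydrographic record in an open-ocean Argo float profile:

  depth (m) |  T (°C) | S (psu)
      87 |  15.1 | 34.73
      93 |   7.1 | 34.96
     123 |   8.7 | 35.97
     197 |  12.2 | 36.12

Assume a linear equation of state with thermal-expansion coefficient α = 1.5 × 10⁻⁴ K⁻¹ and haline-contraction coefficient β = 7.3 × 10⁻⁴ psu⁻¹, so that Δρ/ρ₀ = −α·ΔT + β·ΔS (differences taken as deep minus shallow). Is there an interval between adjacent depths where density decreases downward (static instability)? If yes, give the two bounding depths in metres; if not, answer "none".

123–197 m

Evaluate Δρ/ρ₀ = −αΔT + βΔS across each adjacent pair:
  87–93 m: −αΔT+βΔS = −(1.5 × 10⁻⁴)(-8.0)+(7.3 × 10⁻⁴)(+0.23) = 1.4 × 10⁻³ → stable
  93–123 m: −αΔT+βΔS = −(1.5 × 10⁻⁴)(+1.6)+(7.3 × 10⁻⁴)(+1.01) = 5.0 × 10⁻⁴ → stable
  123–197 m: −αΔT+βΔS = −(1.5 × 10⁻⁴)(+3.5)+(7.3 × 10⁻⁴)(+0.15) = -4.2 × 10⁻⁴ → UNSTABLE
The 123–197 m interval has Δρ < 0: lighter water underlies denser water.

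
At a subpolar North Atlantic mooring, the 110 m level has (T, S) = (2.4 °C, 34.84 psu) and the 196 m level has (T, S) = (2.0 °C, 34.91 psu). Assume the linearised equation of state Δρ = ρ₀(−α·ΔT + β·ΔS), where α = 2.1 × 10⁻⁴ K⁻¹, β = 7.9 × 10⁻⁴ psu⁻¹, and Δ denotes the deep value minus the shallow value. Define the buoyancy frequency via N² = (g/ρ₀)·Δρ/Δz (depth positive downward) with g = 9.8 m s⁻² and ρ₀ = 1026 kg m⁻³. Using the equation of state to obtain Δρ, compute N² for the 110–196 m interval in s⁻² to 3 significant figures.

1.59 × 10⁻⁵ s⁻²

ΔT = -0.4 K, ΔS = +0.07 psu (deep − shallow).
Δρ/ρ₀ = −αΔT + βΔS = 8.40 × 10⁻⁵ + 5.53 × 10⁻⁵ = 1.393 × 10⁻⁴, so Δρ ≈ 0.1429 kg m⁻³.
N² = (g/ρ₀)·Δρ/Δz = g·(Δρ/ρ₀)/Δz = 9.8 × 1.393 × 10⁻⁴ / 86 = 1.5874 × 10⁻⁵ s⁻² ≈ 1.59 × 10⁻⁵ s⁻².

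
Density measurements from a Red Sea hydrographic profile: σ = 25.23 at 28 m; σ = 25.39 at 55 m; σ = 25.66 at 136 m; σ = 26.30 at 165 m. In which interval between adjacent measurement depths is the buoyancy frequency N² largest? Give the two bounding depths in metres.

Compute the density gradient over each adjacent pair:
  28–55 m: Δρ/Δz = 0.16/27 = 5.9 × 10⁻³ kg m⁻⁴
  55–136 m: Δρ/Δz = 0.27/81 = 3.3 × 10⁻³ kg m⁻⁴
  136–165 m: Δρ/Δz = 0.64/29 = 0.022 kg m⁻⁴
The largest gradient is in the 136–165 m interval — the pycnocline.

136–165 m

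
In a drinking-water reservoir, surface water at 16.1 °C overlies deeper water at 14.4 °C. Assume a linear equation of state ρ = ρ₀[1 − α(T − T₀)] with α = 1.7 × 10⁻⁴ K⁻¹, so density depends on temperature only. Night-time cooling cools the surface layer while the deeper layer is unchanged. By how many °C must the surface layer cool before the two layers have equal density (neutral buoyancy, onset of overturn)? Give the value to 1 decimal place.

With temperature the only control, equal density requires T_surf′ = T_deep.
T_surf′ = 14.4 °C.
Cooling required: 16.1 − 14.4 = 1.7 °C.

1.7 °C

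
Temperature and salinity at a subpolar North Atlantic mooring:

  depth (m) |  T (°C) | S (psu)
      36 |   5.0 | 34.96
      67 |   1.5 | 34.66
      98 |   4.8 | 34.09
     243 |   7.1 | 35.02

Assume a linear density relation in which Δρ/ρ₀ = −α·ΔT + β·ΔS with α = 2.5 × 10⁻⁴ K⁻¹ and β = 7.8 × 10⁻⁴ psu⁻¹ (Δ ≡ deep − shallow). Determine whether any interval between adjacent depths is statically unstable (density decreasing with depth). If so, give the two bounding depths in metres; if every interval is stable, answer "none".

Evaluate Δρ/ρ₀ = −αΔT + βΔS across each adjacent pair:
  36–67 m: −αΔT+βΔS = −(2.5 × 10⁻⁴)(-3.5)+(7.8 × 10⁻⁴)(-0.30) = 6.4 × 10⁻⁴ → stable
  67–98 m: −αΔT+βΔS = −(2.5 × 10⁻⁴)(+3.3)+(7.8 × 10⁻⁴)(-0.57) = -1.3 × 10⁻³ → UNSTABLE
  98–243 m: −αΔT+βΔS = −(2.5 × 10⁻⁴)(+2.3)+(7.8 × 10⁻⁴)(+0.93) = 1.5 × 10⁻⁴ → stable
The 67–98 m interval has Δρ < 0: lighter water underlies denser water.

67–98 m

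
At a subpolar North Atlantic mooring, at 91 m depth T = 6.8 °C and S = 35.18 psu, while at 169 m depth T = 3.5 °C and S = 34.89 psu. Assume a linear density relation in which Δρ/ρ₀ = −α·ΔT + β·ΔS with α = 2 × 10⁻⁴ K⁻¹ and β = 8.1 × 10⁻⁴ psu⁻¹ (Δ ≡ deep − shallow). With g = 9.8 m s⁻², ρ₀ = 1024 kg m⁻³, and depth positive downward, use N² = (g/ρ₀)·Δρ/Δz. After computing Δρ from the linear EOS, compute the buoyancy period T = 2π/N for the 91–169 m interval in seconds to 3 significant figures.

860 s

ΔT = -3.3 K, ΔS = -0.29 psu (deep − shallow).
Δρ/ρ₀ = −αΔT + βΔS = 6.60 × 10⁻⁴ − 2.349 × 10⁻⁴ = 4.251 × 10⁻⁴, so Δρ ≈ 0.4353 kg m⁻³.
N² = (g/ρ₀)·Δρ/Δz = g·(Δρ/ρ₀)/Δz = 9.8 × 4.251 × 10⁻⁴ / 78 = 5.3410 × 10⁻⁵ s⁻².
N = √(5.3410 × 10⁻⁵) = 7.3082 × 10⁻³ rad s⁻¹ → T = 2π/N = 859.74 s ≈ 860 s.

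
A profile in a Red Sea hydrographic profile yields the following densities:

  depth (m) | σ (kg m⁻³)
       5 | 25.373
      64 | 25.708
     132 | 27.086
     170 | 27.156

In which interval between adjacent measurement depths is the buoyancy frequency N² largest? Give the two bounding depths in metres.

64–132 m

Compute the density gradient over each adjacent pair:
  5–64 m: Δρ/Δz = 0.335/59 = 5.7 × 10⁻³ kg m⁻⁴
  64–132 m: Δρ/Δz = 1.378/68 = 0.020 kg m⁻⁴
  132–170 m: Δρ/Δz = 0.070/38 = 1.8 × 10⁻³ kg m⁻⁴
The largest gradient is in the 64–132 m interval — the pycnocline.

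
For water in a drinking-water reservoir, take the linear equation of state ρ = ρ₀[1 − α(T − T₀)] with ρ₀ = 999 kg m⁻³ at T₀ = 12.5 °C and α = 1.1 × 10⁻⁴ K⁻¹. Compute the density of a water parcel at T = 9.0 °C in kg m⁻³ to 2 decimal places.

T − T₀ = -3.5 K.
Bracket = 1 − α·(-3.5) = 1 + (3.85 × 10⁻⁴) = 1.0003850.
ρ = 999 × 1.0003850 = 999.38 kg m⁻³.

999.38 kg m⁻³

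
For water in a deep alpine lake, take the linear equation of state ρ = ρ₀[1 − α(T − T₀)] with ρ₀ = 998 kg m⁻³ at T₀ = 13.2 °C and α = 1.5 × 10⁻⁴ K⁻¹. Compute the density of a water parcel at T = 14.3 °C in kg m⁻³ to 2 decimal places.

997.84 kg m⁻³

T − T₀ = +1.1 K.
Bracket = 1 − α·(+1.1) = 1 + (-1.65 × 10⁻⁴) = 0.9998350.
ρ = 998 × 0.9998350 = 997.84 kg m⁻³.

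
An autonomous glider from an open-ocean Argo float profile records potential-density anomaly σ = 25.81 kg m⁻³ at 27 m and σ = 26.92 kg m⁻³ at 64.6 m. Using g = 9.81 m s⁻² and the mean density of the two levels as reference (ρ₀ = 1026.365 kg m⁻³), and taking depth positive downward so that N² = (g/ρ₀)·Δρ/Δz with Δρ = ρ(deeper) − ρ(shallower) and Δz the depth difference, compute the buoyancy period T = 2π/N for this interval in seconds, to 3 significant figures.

374 s

Δρ = 1026.92 − 1025.81 = 1.11 kg m⁻³ over Δz = 64.6 − 27 = 37.6 m.
N² = (9.81/1026.365) × (1.11/37.6) = 2.8216 × 10⁻⁴ s⁻².
N = √(2.8216 × 10⁻⁴) = 0.016798 rad s⁻¹, so T = 2π/N = 374.04 s ≈ 374 s.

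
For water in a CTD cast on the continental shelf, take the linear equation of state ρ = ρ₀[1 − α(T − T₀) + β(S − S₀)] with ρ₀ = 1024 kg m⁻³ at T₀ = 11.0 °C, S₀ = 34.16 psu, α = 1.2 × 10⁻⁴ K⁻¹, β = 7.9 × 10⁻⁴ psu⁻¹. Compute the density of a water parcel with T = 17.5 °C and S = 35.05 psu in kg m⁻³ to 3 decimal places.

1023.921 kg m⁻³

T − T₀ = +6.5 K, S − S₀ = +0.89 psu.
Bracket = 1 − α·(+6.5) + β·(+0.89) = 1 + (-7.69 × 10⁻⁵) = 0.9999231.
ρ = 1024 × 0.9999231 = 1023.921 kg m⁻³.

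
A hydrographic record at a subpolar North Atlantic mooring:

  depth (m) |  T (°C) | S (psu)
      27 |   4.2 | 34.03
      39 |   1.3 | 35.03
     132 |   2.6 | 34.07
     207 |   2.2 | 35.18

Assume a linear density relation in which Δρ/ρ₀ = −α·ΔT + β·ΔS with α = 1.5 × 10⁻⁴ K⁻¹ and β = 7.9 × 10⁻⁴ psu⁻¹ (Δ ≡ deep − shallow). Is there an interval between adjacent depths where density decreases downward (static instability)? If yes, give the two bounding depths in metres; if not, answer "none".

Evaluate Δρ/ρ₀ = −αΔT + βΔS across each adjacent pair:
  27–39 m: −αΔT+βΔS = −(1.5 × 10⁻⁴)(-2.9)+(7.9 × 10⁻⁴)(+1.00) = 1.2 × 10⁻³ → stable
  39–132 m: −αΔT+βΔS = −(1.5 × 10⁻⁴)(+1.3)+(7.9 × 10⁻⁴)(-0.96) = -9.5 × 10⁻⁴ → UNSTABLE
  132–207 m: −αΔT+βΔS = −(1.5 × 10⁻⁴)(-0.4)+(7.9 × 10⁻⁴)(+1.11) = 9.4 × 10⁻⁴ → stable
The 39–132 m interval has Δρ < 0: lighter water underlies denser water.

39–132 m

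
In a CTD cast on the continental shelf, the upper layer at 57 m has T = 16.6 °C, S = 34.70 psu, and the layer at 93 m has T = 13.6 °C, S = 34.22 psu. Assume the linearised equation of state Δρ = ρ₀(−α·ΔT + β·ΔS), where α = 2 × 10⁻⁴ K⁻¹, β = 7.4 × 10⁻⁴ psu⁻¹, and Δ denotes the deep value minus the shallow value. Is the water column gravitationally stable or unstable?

stable

ΔT = 13.6 − 16.6 = -3.0 K and ΔS = 34.22 − 34.70 = -0.48 psu (deep − shallow).
−αΔT = 6.00 × 10⁻⁴; βΔS = -3.552 × 10⁻⁴; sum Δρ/ρ₀ = 2.448 × 10⁻⁴.
Δρ/ρ₀ > 0, so Δρ > 0: deeper water is denser → statically stable.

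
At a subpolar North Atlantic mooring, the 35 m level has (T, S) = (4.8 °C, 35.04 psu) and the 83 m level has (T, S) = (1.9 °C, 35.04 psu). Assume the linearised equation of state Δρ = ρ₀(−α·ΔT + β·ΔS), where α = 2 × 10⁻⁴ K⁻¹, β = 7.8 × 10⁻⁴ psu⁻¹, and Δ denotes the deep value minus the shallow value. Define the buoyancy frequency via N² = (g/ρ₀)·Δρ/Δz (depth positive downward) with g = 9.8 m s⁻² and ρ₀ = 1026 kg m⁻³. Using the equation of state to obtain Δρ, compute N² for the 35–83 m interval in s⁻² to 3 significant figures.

1.18 × 10⁻⁴ s⁻²

ΔT = -2.9 K, ΔS = +0.00 psu (deep − shallow).
Δρ/ρ₀ = −αΔT + βΔS = 5.80 × 10⁻⁴ + 0 = 5.80 × 10⁻⁴, so Δρ ≈ 0.5951 kg m⁻³.
N² = (g/ρ₀)·Δρ/Δz = g·(Δρ/ρ₀)/Δz = 9.8 × 5.80 × 10⁻⁴ / 48 = 1.1842 × 10⁻⁴ s⁻² ≈ 1.18 × 10⁻⁴ s⁻².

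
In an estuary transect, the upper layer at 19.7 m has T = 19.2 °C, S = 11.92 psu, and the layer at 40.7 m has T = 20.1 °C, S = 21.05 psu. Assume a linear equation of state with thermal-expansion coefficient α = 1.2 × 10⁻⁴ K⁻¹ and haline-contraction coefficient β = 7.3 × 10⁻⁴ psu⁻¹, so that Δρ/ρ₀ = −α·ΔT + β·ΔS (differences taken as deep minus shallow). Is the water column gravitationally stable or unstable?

stable

ΔT = 20.1 − 19.2 = +0.9 K and ΔS = 21.05 − 11.92 = +9.13 psu (deep − shallow).
−αΔT = -1.08 × 10⁻⁴; βΔS = 6.6649 × 10⁻³; sum Δρ/ρ₀ = 6.5569 × 10⁻³.
Δρ/ρ₀ > 0, so Δρ > 0: deeper water is denser → statically stable.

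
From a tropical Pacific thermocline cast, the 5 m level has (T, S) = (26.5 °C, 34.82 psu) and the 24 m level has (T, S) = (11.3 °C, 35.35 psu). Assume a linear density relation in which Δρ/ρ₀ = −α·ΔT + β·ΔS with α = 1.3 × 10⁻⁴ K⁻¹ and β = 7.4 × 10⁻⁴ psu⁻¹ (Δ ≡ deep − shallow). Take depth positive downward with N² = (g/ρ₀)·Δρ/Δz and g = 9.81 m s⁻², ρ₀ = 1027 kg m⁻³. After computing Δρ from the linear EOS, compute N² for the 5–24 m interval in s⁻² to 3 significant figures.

ΔT = -15.2 K, ΔS = +0.53 psu (deep − shallow).
Δρ/ρ₀ = −αΔT + βΔS = 1.976 × 10⁻³ + 3.922 × 10⁻⁴ = 2.3682 × 10⁻³, so Δρ ≈ 2.432 kg m⁻³.
N² = (g/ρ₀)·Δρ/Δz = g·(Δρ/ρ₀)/Δz = 9.81 × 2.3682 × 10⁻³ / 19 = 1.2227 × 10⁻³ s⁻² ≈ 1.22 × 10⁻³ s⁻².

1.22 × 10⁻³ s⁻²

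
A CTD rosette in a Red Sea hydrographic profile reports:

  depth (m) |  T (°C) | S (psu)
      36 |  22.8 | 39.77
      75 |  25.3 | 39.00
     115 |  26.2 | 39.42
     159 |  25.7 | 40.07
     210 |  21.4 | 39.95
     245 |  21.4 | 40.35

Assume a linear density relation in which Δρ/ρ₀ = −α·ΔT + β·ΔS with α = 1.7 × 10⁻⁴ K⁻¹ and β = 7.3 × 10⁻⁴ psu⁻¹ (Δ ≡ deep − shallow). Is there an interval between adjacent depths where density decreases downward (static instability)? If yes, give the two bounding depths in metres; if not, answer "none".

Evaluate Δρ/ρ₀ = −αΔT + βΔS across each adjacent pair:
  36–75 m: −αΔT+βΔS = −(1.7 × 10⁻⁴)(+2.5)+(7.3 × 10⁻⁴)(-0.77) = -9.9 × 10⁻⁴ → UNSTABLE
  75–115 m: −αΔT+βΔS = −(1.7 × 10⁻⁴)(+0.9)+(7.3 × 10⁻⁴)(+0.42) = 1.5 × 10⁻⁴ → stable
  115–159 m: −αΔT+βΔS = −(1.7 × 10⁻⁴)(-0.5)+(7.3 × 10⁻⁴)(+0.65) = 5.6 × 10⁻⁴ → stable
  159–210 m: −αΔT+βΔS = −(1.7 × 10⁻⁴)(-4.3)+(7.3 × 10⁻⁴)(-0.12) = 6.4 × 10⁻⁴ → stable
  210–245 m: −αΔT+βΔS = −(1.7 × 10⁻⁴)(+0.0)+(7.3 × 10⁻⁴)(+0.40) = 2.9 × 10⁻⁴ → stable
The 36–75 m interval has Δρ < 0: lighter water underlies denser water.

36–75 m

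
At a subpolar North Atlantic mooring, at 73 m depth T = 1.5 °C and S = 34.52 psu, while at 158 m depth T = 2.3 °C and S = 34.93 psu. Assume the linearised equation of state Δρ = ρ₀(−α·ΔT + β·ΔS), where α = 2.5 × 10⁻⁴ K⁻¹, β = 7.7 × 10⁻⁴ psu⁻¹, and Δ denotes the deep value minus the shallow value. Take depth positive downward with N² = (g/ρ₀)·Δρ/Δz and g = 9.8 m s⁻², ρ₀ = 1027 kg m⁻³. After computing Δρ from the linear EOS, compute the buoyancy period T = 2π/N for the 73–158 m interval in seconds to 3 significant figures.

1.72 × 10³ s

ΔT = +0.8 K, ΔS = +0.41 psu (deep − shallow).
Δρ/ρ₀ = −αΔT + βΔS = -2.00 × 10⁻⁴ + 3.157 × 10⁻⁴ = 1.157 × 10⁻⁴, so Δρ ≈ 0.1188 kg m⁻³.
N² = (g/ρ₀)·Δρ/Δz = g·(Δρ/ρ₀)/Δz = 9.8 × 1.157 × 10⁻⁴ / 85 = 1.3340 × 10⁻⁵ s⁻².
N = √(1.3340 × 10⁻⁵) = 3.6524 × 10⁻³ rad s⁻¹ → T = 2π/N = 1.7203 × 10³ s ≈ 1.72 × 10³ s.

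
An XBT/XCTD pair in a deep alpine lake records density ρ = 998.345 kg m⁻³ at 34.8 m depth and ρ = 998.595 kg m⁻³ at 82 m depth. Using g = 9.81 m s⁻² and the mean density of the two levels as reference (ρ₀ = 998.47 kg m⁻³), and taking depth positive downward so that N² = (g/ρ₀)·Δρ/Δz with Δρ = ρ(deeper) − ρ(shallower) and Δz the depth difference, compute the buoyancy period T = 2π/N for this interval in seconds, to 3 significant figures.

871 s

Δρ = 998.595 − 998.345 = 0.250 kg m⁻³ over Δz = 82 − 34.8 = 47.2 m.
N² = (9.81/998.47) × (0.250/47.2) = 5.2039 × 10⁻⁵ s⁻².
N = √(5.2039 × 10⁻⁵) = 7.2138 × 10⁻³ rad s⁻¹, so T = 2π/N = 871.00 s ≈ 871 s.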